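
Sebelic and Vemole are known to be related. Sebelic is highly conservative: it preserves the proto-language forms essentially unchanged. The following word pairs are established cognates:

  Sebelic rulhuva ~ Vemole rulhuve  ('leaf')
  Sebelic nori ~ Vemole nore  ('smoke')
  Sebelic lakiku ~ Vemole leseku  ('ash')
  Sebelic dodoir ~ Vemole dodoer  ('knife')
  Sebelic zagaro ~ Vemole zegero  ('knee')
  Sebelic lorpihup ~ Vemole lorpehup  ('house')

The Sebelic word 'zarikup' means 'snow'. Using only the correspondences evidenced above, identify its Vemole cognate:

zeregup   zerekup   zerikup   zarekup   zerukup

zerekup

zagaro ~ zegero — Sebelic a corresponds to Vemole e after a consonant, before r.
lakiku ~ leseku, lorpihup ~ lorpehup — Sebelic i corresponds to Vemole e after a consonant, before a consonant other than r, m, n, p, b, f, v.
Applying these to Sebelic 'zarikup':
  zarikup → zerikup   (a→e after a consonant, before r)
  zerikup → zerekup   (i→e after a consonant, before a consonant other than r, m, n, p, b, f, v)
So the Vemole cognate is 'zerekup'.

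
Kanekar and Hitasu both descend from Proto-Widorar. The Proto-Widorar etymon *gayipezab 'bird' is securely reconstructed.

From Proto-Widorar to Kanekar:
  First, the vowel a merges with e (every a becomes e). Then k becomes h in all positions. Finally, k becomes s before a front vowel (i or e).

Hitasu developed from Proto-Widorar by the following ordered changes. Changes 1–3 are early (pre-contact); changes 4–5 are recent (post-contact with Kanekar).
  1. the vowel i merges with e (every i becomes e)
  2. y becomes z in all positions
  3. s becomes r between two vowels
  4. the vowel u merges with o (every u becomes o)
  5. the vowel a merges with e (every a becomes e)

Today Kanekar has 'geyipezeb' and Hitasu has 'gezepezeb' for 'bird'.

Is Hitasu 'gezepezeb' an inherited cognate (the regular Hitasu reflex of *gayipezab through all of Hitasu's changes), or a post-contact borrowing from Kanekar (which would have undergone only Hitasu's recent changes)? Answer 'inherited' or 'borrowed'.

inherited

If inherited, *gayipezab would pass through all of Hitasu's changes:
Hitasu: start from *gayipezab.
  rule 1 (vowel merger): gayipezab → gayepezab
  rule 2 (unconditioned shift): gayepezab → gazepezab
  rule 3: no change — gazepezab
  rule 4: no change — gazepezab
  rule 5 (vowel merger): gazepezab → gezepezeb
  ⇒ Hitasu gezepezeb
If borrowed from Kanekar 'geyipezeb' after the early changes, it would undergo only the recent ones:
  rule 4 (vowel merger): no change (geyipezeb)
  rule 5 (vowel merger): no change (geyipezeb)
  ⇒ as a loan: geyipezeb
Hitasu 'gezepezeb' matches the inherited outcome exactly, so it is an inherited cognate, not a loan.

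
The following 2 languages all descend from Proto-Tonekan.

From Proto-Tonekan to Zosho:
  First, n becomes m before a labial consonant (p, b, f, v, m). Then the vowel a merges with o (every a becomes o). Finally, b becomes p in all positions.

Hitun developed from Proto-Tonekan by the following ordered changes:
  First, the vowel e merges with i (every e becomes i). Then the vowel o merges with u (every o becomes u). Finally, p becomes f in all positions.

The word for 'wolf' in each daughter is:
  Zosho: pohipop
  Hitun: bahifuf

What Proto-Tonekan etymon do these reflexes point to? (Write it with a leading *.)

*bahipop

Position 5: Zosho has p, Hitun has f. Taking the neighbouring segments as reconstructed: Zosho p could go back to *p or *b; Hitun f could go back to *p or *f — the one source consistent with every daughter is *p.
Position 1: Zosho has p, Hitun has b. Hitun preserves b here (none of its changes turn any other segment into b), so the proto-segment is *b.
Continuing position by position gives *bahipop; check it forward:
Zosho: start from *bahipop.
  rule 1: no change — bahipop
  rule 2 (vowel merger): bahipop → bohipop
  rule 3 (unconditioned shift): bohipop → pohipop
  ⇒ Zosho pohipop
Hitun: *bahipop
  bahipop (rule 1 does not apply)
  bahipop → bahipup   [vowel merger]
  bahipup → bahifuf   [unconditioned shift]
  giving Hitun bahifuf.
No other proto-form is consistent with every reflex, so the reconstruction is *bahipop.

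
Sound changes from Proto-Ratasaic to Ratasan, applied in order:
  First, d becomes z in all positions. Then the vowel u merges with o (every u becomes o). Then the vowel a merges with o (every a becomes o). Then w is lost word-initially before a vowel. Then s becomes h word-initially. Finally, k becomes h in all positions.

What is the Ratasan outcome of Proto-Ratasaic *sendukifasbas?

Ratasan: start from *sendukifasbas.
  rule 1 (unconditioned shift): sendukifasbas → senzukifasbas
  rule 2 (vowel merger): senzukifasbas → senzokifasbas
  rule 3 (vowel merger): senzokifasbas → senzokifosbos
  rule 4: no change — senzokifosbos
  rule 5 (debuccalisation): senzokifosbos → henzokifosbos
  rule 6 (unconditioned shift): henzokifosbos → henzohifosbos
  ⇒ Ratasan henzohifosbos

henzohifosbos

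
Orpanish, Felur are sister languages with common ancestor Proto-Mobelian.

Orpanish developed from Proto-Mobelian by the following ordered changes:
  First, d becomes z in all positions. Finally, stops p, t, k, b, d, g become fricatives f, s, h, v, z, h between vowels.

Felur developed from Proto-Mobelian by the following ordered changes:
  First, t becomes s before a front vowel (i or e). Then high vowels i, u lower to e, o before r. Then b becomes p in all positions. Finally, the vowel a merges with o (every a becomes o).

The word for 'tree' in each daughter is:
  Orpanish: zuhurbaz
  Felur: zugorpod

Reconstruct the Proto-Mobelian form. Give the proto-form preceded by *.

Position 6: Orpanish has b, Felur has p. Orpanish preserves b here (none of its changes turn any other segment into b), so the proto-segment is *b.
Position 7: Orpanish has a, Felur has o. Orpanish preserves a here (none of its changes turn any other segment into a), so the proto-segment is *a.
This points to *zugurbad. Verify forward in each daughter:
Orpanish: start from *zugurbad.
  rule 1 (unconditioned shift): zugurbad → zugurbaz
  rule 2 (intervocalic lenition): zugurbaz → zuhurbaz
  ⇒ Orpanish zuhurbaz
Felur: start from *zugurbad.
  rule 1: no change — zugurbad
  rule 2 (pre-rhotic lowering): zugurbad → zugorbad
  rule 3 (unconditioned shift): zugorbad → zugorpad
  rule 4 (vowel merger): zugorpad → zugorpod
  ⇒ Felur zugorpod
No other proto-form is consistent with every reflex, so the reconstruction is *zugurbad.

*zugurbad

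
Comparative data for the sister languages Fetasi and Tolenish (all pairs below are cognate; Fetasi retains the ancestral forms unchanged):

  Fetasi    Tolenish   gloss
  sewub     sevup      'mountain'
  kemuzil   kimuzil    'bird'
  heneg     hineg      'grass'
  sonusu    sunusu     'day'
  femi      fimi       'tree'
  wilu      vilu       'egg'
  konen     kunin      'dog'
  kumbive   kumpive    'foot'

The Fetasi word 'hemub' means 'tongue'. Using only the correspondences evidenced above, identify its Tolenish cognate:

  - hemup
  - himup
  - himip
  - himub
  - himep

himup

kemuzil ~ kimuzil, femi ~ fimi — Fetasi e corresponds to Tolenish i after a consonant, before a nasal.
sewub ~ sevup — Fetasi b corresponds to Tolenish p word-finally.
Applying these to Fetasi 'hemub':
  hemub → himub   (e→i after a consonant, before a nasal)
  himub → himup   (b→p word-finally)
So the Tolenish cognate is 'himup'.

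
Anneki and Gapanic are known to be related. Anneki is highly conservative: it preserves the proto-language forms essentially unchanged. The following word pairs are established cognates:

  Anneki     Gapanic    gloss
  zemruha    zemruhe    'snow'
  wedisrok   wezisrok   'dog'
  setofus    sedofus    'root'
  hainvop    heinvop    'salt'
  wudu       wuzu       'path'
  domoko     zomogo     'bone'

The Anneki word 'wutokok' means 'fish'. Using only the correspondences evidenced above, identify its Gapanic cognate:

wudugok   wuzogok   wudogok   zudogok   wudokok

wudogok

setofus ~ sedofus — Anneki t corresponds to Gapanic d between vowels (before a back vowel).
domoko ~ zomogo — Anneki k corresponds to Gapanic g between vowels (before a back vowel).
Applying these to Anneki 'wutokok':
  wutokok → wudokok   (t→d between vowels (before a back vowel))
  wudokok → wudogok   (k→g between vowels (before a back vowel))
So the Gapanic cognate is 'wudogok'.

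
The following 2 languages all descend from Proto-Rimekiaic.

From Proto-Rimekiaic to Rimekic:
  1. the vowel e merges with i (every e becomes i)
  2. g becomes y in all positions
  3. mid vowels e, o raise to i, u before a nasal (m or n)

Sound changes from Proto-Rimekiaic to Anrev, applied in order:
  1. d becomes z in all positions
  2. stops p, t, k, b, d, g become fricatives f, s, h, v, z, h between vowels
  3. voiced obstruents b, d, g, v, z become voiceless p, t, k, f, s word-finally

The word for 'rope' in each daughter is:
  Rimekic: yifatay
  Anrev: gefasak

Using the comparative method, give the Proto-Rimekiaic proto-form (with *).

Position 7: Rimekic has y, Anrev has k. Taking the neighbouring segments as reconstructed: Rimekic y could go back to *g or *y; Anrev k could go back to *k or *g — the one source consistent with every daughter is *g.
Position 2: Rimekic has i, Anrev has e. Anrev preserves e here (none of its changes turn any other segment into e), so the proto-segment is *e.
Position 1: Rimekic has y, Anrev has g. Anrev preserves g here (none of its changes turn any other segment into g), so the proto-segment is *g.
Continuing position by position gives *gefatag; check it forward:
Rimekic: *gefatag
  gefatag → gifatag   [vowel merger]
  gifatag → yifatay   [unconditioned shift]
  yifatay (rule 3 does not apply)
  giving Rimekic yifatay.
Anrev: *gefatag
  gefatag (rule 1 does not apply)
  gefatag → gefasag   [intervocalic lenition]
  gefasag → gefasak   [final devoicing]
  giving Anrev gefasak.
No other proto-form is consistent with every reflex, so the reconstruction is *gefatag.

*gefatag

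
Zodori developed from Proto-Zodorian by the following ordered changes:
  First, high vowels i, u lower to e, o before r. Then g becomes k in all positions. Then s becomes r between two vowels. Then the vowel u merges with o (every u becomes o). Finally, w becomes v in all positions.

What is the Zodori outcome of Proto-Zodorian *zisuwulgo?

Zodori: *zisuwulgo > zisuwulko > ziruwulko > zirowolko > zirovolko  (by unconditioned shift, rhotacism, vowel merger, unconditioned shift)

zirovolko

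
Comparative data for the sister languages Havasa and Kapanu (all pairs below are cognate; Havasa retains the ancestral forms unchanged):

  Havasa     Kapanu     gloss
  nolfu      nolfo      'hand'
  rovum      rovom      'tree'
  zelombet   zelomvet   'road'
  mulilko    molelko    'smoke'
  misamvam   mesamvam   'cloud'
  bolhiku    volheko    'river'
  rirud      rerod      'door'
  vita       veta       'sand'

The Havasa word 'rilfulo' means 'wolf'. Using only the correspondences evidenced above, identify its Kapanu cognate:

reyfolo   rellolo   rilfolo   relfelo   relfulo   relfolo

relfolo

mulilko ~ molelko, misamvam ~ mesamvam — Havasa i corresponds to Kapanu e after a consonant, before a consonant other than r, m, n, p, b, f, v.
mulilko ~ molelko, rirud ~ rerod — Havasa u corresponds to Kapanu o after a consonant, before a consonant other than r, m, n, p, b, f, v.
Applying these to Havasa 'rilfulo':
  rilfulo → relfulo   (i→e after a consonant, before a consonant other than r, m, n, p, b, f, v)
  relfulo → relfolo   (u→o after a consonant, before a consonant other than r, m, n, p, b, f, v)
So the Kapanu cognate is 'relfolo'.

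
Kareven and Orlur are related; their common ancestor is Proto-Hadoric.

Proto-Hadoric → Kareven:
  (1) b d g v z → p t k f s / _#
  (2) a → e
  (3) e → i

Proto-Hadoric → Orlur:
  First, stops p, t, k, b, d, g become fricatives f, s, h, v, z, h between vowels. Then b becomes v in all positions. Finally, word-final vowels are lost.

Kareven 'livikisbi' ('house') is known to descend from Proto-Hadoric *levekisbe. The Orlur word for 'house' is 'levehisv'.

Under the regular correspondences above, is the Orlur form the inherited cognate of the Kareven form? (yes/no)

yes

Derive the expected Orlur reflex of *levekisbe:
Orlur: *levekisbe > levehisbe > levehisve > levehisv  (by intervocalic lenition, unconditioned shift, apocope)
Orlur 'levehisv' matches the regular reflex exactly, so the pair is cognate.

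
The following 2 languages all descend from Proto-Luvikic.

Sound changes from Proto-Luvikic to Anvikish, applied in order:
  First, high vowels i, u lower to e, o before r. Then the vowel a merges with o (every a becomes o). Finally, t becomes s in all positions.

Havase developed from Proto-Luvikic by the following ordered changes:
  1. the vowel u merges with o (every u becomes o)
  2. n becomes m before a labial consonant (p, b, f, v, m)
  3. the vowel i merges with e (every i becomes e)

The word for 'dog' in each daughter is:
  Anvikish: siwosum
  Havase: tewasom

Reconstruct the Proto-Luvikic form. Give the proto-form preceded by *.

*tiwasum

Position 6: Anvikish has u, Havase has o. Anvikish preserves u here (none of its changes turn any other segment into u), so the proto-segment is *u.
Position 4: Anvikish has o, Havase has a. Havase preserves a here (none of its changes turn any other segment into a), so the proto-segment is *a.
This points to *tiwasum. Verify forward in each daughter:
Anvikish: start from *tiwasum.
  rule 1: no change — tiwasum
  rule 2 (vowel merger): tiwasum → tiwosum
  rule 3 (unconditioned shift): tiwosum → siwosum
  ⇒ Anvikish siwosum
Havase: *tiwasum
  tiwasum → tiwasom   [vowel merger]
  tiwasom (rule 2 does not apply)
  tiwasom → tewasom   [vowel merger]
  giving Havase tewasom.
Only *tiwasum yields all of Anvikish siwosum, Havase tewasom.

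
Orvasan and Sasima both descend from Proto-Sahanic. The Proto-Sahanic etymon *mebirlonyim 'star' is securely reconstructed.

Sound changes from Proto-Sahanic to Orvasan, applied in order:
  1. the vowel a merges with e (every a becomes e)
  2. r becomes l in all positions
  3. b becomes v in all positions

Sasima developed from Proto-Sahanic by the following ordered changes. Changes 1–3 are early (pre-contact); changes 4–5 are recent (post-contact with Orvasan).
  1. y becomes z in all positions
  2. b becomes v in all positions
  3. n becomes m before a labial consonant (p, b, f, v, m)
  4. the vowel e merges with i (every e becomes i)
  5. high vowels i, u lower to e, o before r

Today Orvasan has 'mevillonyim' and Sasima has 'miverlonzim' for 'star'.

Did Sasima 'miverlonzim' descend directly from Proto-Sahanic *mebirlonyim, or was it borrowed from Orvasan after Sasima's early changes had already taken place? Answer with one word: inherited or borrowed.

inherited

If inherited, *mebirlonyim would pass through all of Sasima's changes:
Sasima: start from *mebirlonyim.
  rule 1 (unconditioned shift): mebirlonyim → mebirlonzim
  rule 2 (unconditioned shift): mebirlonzim → mevirlonzim
  rule 3: no change — mevirlonzim
  rule 4 (vowel merger): mevirlonzim → mivirlonzim
  rule 5 (pre-rhotic lowering): mivirlonzim → miverlonzim
  ⇒ Sasima miverlonzim
If borrowed from Orvasan 'mevillonyim' after the early changes, it would undergo only the recent ones:
  rule 4 (vowel merger): mevillonyim → mivillonyim
  rule 5 (pre-rhotic lowering): no change (mivillonyim)
  ⇒ as a loan: mivillonyim
Sasima 'miverlonzim' matches the inherited outcome exactly, so it is an inherited cognate, not a loan.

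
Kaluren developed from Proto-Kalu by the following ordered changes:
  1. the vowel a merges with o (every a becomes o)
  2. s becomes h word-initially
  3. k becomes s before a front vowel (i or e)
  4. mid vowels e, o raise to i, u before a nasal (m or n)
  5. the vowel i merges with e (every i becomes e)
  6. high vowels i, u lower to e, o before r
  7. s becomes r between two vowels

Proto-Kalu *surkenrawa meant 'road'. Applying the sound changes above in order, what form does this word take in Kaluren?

Kaluren: *surkenrawa
  surkenrawa → surkenrowo   [vowel merger]
  surkenrowo → hurkenrowo   [debuccalisation]
  hurkenrowo → hursenrowo   [palatalisation]
  hursenrowo → hursinrowo   [pre-nasal raising]
  hursinrowo → hursenrowo   [vowel merger]
  hursenrowo → horsenrowo   [pre-rhotic lowering]
  horsenrowo (rule 7 does not apply)
  giving Kaluren horsenrowo.

horsenrowo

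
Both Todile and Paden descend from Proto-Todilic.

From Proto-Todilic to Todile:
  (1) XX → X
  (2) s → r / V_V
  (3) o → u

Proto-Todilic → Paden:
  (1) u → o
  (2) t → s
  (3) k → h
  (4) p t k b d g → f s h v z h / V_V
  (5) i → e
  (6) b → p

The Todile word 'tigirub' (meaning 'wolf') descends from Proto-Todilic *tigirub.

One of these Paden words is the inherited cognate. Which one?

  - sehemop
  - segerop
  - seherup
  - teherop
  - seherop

seherop

Paden: *tigirub
  tigirub → tigirob   [vowel merger]
  tigirob → sigirob   [unconditioned shift]
  sigirob (rule 3 does not apply)
  sigirob → sihirob   [intervocalic lenition]
  sihirob → seherob   [vowel merger]
  seherob → seherop   [unconditioned shift]
  giving Paden seherop.
Among the options, 'seherop' alone shows every Paden change applied in order.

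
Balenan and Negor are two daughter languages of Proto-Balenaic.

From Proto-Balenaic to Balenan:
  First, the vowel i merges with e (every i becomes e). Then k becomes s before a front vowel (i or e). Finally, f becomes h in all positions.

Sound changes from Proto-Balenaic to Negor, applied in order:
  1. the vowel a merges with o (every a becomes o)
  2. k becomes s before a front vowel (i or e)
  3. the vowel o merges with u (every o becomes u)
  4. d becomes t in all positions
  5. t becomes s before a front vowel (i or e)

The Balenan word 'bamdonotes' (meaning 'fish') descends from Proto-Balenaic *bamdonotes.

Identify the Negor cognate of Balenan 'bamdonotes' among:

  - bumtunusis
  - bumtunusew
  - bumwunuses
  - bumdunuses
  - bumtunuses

bumtunuses

Negor: *bamdonotes > bomdonotes > bumdunutes > bumtunutes > bumtunuses  (by vowel merger, vowel merger, unconditioned shift, palatalisation)
The other candidates each miss or misapply at least one Negor change.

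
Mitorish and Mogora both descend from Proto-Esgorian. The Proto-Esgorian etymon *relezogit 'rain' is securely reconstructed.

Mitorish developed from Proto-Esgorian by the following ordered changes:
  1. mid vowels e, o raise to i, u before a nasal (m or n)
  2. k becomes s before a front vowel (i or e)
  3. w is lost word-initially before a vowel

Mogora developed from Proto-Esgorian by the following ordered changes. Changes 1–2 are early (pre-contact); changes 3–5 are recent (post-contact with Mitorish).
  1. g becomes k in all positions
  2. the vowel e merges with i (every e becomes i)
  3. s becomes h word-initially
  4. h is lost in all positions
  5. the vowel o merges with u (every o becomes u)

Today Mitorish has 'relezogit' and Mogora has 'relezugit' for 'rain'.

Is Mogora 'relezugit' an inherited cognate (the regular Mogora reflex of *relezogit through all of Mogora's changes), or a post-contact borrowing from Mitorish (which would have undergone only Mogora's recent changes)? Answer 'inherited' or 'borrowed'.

borrowed

If inherited, *relezogit would pass through all of Mogora's changes:
Mogora: *relezogit > relezokit > rilizokit > rilizukit  (by unconditioned shift, vowel merger, vowel merger)
If borrowed from Mitorish 'relezogit' after the early changes, it would undergo only the recent ones:
  rule 3 (debuccalisation): no change (relezogit)
  rule 4 (h-loss): no change (relezogit)
  rule 5 (vowel merger): relezogit → relezugit
  ⇒ as a loan: relezugit
Mogora 'relezugit' matches the loan outcome 'relezugit', not the inherited 'rilizukit' — it skipped the early Mogora changes, so it was borrowed from Mitorish.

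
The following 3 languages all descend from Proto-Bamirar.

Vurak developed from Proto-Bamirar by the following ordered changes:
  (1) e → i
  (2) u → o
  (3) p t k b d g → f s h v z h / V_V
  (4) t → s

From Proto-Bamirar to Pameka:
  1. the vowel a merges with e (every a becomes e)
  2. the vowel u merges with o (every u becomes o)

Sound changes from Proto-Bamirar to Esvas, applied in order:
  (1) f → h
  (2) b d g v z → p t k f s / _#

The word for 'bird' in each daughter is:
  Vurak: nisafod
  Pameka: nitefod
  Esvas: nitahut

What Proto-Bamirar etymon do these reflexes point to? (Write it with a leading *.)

*nitafud

Position 3: Vurak has s, Pameka has t, Esvas has t. Pameka preserves t here (none of its changes turn any other segment into t), so the proto-segment is *t.
Position 6: Vurak has o, Pameka has o, Esvas has u. Esvas preserves u here (none of its changes turn any other segment into u), so the proto-segment is *u.
Position 7: Vurak has d, Pameka has d, Esvas has t. Vurak preserves d here (none of its changes turn any other segment into d), so the proto-segment is *d.
Verify the candidate proto-form against each daughter:
Vurak: start from *nitafud.
  rule 1: no change — nitafud
  rule 2 (vowel merger): nitafud → nitafod
  rule 3 (intervocalic lenition): nitafod → nisafod
  rule 4: no change — nisafod
  ⇒ Vurak nisafod
Pameka: *nitafud
  nitafud → nitefud   [vowel merger]
  nitefud → nitefod   [vowel merger]
  giving Pameka nitefod.
Esvas: *nitafud
  nitafud → nitahud   [unconditioned shift]
  nitahud → nitahut   [final devoicing]
  giving Esvas nitahut.
*nitafud is the unique common source.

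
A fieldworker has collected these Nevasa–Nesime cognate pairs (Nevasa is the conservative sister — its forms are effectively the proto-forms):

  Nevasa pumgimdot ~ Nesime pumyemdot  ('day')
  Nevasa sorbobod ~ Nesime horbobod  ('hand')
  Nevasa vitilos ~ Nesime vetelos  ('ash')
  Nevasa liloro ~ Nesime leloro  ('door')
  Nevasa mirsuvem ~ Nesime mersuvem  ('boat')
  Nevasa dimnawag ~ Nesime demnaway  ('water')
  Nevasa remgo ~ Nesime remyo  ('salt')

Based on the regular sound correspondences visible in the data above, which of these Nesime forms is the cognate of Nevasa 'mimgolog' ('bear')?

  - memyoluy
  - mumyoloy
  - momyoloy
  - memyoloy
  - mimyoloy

pumgimdot ~ pumyemdot, dimnawag ~ demnaway — Nevasa i corresponds to Nesime e after a consonant, before a nasal.
remgo ~ remyo — Nevasa g corresponds to Nesime y after a consonant, before a back vowel.
dimnawag ~ demnaway — Nevasa g corresponds to Nesime y word-finally.
Applying these to Nevasa 'mimgolog':
  mimgolog → memgolog   (i→e after a consonant, before a nasal)
  memgolog → memyolog   (g→y after a consonant, before a back vowel)
  memyolog → memyoloy   (g→y word-finally)
So the Nesime cognate is 'memyoloy'.

memyoloy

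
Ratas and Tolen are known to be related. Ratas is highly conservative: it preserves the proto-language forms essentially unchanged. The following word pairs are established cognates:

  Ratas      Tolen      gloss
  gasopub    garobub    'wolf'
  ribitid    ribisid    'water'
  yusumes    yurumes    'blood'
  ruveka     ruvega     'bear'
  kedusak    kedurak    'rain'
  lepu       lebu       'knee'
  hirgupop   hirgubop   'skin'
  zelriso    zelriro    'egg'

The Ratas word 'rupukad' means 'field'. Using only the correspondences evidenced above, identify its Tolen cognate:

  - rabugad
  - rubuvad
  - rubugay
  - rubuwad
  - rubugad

gasopub ~ garobub, lepu ~ lebu — Ratas p corresponds to Tolen b between vowels (before a back vowel).
ruveka ~ ruvega — Ratas k corresponds to Tolen g between vowels (before a back vowel).
Applying these to Ratas 'rupukad':
  rupukad → rubukad   (p→b between vowels (before a back vowel))
  rubukad → rubugad   (k→g between vowels (before a back vowel))
So the Tolen cognate is 'rubugad'.

rubugad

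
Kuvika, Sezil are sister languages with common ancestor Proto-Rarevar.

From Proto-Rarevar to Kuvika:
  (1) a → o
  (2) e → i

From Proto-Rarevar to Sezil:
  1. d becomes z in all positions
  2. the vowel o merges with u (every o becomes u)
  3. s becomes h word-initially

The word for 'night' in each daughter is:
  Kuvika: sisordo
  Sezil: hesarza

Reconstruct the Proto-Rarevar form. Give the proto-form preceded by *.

Position 2: Kuvika has i, Sezil has e. Sezil preserves e here (none of its changes turn any other segment into e), so the proto-segment is *e.
Position 1: Kuvika has s, Sezil has h. Kuvika preserves s here (none of its changes turn any other segment into s), so the proto-segment is *s.
Position 6: Kuvika has d, Sezil has z. Kuvika preserves d here (none of its changes turn any other segment into d), so the proto-segment is *d.
This points to *sesarda. Verify forward in each daughter:
Kuvika: *sesarda > sesordo > sisordo  (by vowel merger, vowel merger)
Sezil: *sesarda > sesarza > hesarza  (by unconditioned shift, debuccalisation)
*sesarda is the unique common source.

*sesarda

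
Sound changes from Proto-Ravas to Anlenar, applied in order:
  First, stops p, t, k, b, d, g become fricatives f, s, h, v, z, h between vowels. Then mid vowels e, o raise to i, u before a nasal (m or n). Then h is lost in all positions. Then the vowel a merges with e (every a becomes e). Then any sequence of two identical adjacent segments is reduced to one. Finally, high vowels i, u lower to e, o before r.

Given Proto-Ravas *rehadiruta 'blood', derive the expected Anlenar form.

rezeruse

Anlenar: *rehadiruta
  rehadiruta → rehazirusa   [intervocalic lenition]
  rehazirusa (rule 2 does not apply)
  rehazirusa → reazirusa   [h-loss]
  reazirusa → reeziruse   [vowel merger]
  reeziruse → reziruse   [degemination]
  reziruse → rezeruse   [pre-rhotic lowering]
  giving Anlenar rezeruse.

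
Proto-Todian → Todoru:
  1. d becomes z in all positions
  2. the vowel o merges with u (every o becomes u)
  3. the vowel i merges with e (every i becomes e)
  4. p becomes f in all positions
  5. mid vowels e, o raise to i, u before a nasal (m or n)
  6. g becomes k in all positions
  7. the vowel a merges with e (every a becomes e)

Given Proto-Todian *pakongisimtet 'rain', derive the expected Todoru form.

Todoru: *pakongisimtet
  pakongisimtet (rule 1 does not apply)
  pakongisimtet → pakungisimtet   [vowel merger]
  pakungisimtet → pakungesemtet   [vowel merger]
  pakungesemtet → fakungesemtet   [unconditioned shift]
  fakungesemtet → fakungesimtet   [pre-nasal raising]
  fakungesimtet → fakunkesimtet   [unconditioned shift]
  fakunkesimtet → fekunkesimtet   [vowel merger]
  giving Todoru fekunkesimtet.

fekunkesimtet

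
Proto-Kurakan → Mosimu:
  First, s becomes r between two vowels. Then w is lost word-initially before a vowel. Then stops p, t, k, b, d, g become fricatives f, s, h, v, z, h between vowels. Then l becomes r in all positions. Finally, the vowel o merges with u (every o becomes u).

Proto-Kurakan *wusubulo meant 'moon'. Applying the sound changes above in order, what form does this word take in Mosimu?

uruvuru

Mosimu: *wusubulo
  wusubulo → wurubulo   [rhotacism]
  wurubulo → urubulo   [glide loss]
  urubulo → uruvulo   [intervocalic lenition]
  uruvulo → uruvuro   [unconditioned shift]
  uruvuro → uruvuru   [vowel merger]
  giving Mosimu uruvuru.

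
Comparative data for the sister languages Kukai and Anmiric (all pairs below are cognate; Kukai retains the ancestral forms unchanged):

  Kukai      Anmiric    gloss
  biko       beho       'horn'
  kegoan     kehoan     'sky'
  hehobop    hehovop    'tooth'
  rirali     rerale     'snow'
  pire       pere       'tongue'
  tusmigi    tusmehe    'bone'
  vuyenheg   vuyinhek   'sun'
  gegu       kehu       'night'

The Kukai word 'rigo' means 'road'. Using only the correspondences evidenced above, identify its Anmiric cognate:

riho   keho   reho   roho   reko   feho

reho

biko ~ beho, tusmigi ~ tusmehe — Kukai i corresponds to Anmiric e after a consonant, before a consonant other than r, m, n, p, b, f, v.
kegoan ~ kehoan — Kukai g corresponds to Anmiric h between vowels (before a back vowel).
Applying these to Kukai 'rigo':
  rigo → rego   (i→e after a consonant, before a consonant other than r, m, n, p, b, f, v)
  rego → reho   (g→h between vowels (before a back vowel))
So the Anmiric cognate is 'reho'.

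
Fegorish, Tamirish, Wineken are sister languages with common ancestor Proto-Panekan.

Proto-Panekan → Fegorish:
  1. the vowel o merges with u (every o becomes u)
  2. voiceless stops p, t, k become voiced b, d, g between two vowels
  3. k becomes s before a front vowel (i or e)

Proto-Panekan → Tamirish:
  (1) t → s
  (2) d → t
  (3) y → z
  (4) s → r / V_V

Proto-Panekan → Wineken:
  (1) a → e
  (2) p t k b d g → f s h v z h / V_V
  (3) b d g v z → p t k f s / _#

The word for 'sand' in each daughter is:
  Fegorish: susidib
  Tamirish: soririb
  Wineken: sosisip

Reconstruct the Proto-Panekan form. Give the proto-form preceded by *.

*sositib

Position 3: Fegorish has s, Tamirish has r, Wineken has s. Taking the neighbouring segments as reconstructed: Fegorish s can only go back to *s; Tamirish r could go back to *t or *s or *r; Wineken s could go back to *t or *s — the one source consistent with every daughter is *s.
Position 5: Fegorish has d, Tamirish has r, Wineken has s. Taking the neighbouring segments as reconstructed: Fegorish d could go back to *t or *d; Tamirish r could go back to *t or *s or *r; Wineken s could go back to *t or *s — the one source consistent with every daughter is *t.
This points to *sositib. Verify forward in each daughter:
Fegorish: *sositib > susitib > susidib  (by vowel merger, intervocalic voicing)
Tamirish: *sositib
  sositib → sosisib   [unconditioned shift]
  sosisib (rule 2 does not apply)
  sosisib (rule 3 does not apply)
  sosisib → soririb   [rhotacism]
  giving Tamirish soririb.
Wineken: start from *sositib.
  rule 1: no change — sositib
  rule 2 (intervocalic lenition): sositib → sosisib
  rule 3 (final devoicing): sosisib → sosisip
  ⇒ Wineken sosisip
No other proto-form is consistent with every reflex, so the reconstruction is *sositib.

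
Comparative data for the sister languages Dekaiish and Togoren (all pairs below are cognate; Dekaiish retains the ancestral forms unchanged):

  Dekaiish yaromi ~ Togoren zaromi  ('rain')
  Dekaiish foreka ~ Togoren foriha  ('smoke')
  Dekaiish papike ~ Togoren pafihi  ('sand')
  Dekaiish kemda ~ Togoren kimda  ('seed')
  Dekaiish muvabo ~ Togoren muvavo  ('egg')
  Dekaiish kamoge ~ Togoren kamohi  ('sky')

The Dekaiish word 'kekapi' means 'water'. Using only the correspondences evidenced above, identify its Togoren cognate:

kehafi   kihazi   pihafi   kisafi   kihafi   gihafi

foreka ~ foriha — Dekaiish e corresponds to Togoren i after a consonant, before a consonant other than r, m, n, p, b, f, v.
foreka ~ foriha — Dekaiish k corresponds to Togoren h between vowels (before a back vowel).
papike ~ pafihi — Dekaiish p corresponds to Togoren f between vowels (before a front vowel).
Applying these to Dekaiish 'kekapi':
  kekapi → kikapi   (e→i after a consonant, before a consonant other than r, m, n, p, b, f, v)
  kikapi → kihapi   (k→h between vowels (before a back vowel))
  kihapi → kihafi   (p→f between vowels (before a front vowel))
So the Togoren cognate is 'kihafi'.

kihafi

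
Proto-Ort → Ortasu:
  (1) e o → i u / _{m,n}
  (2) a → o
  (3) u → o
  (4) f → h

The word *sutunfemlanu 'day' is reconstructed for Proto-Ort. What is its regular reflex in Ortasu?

Ortasu: *sutunfemlanu
  sutunfemlanu → sutunfimlanu   [pre-nasal raising]
  sutunfimlanu → sutunfimlonu   [vowel merger]
  sutunfimlonu → sotonfimlono   [vowel merger]
  sotonfimlono → sotonhimlono   [unconditioned shift]
  giving Ortasu sotonhimlono.

sotonhimlono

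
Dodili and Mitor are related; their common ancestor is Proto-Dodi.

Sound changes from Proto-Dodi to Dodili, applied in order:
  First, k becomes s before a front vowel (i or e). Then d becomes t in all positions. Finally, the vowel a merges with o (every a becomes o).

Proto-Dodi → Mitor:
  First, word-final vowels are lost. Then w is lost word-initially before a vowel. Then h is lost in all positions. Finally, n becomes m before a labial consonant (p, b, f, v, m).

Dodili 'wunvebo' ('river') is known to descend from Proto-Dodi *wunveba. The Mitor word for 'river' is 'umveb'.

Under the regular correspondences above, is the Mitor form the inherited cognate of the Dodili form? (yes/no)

yes

Derive the expected Mitor reflex of *wunveba:
Mitor: start from *wunveba.
  rule 1 (apocope): wunveba → wunveb
  rule 2 (glide loss): wunveb → unveb
  rule 3: no change — unveb
  rule 4 (nasal place assimilation): unveb → umveb
  ⇒ Mitor umveb
Mitor 'umveb' matches the regular reflex exactly, so the pair is cognate.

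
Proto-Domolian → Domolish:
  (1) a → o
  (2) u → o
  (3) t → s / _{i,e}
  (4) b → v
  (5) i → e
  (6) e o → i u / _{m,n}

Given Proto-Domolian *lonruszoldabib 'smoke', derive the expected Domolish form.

lunroszoldovev

Domolish: *lonruszoldabib > lonruszoldobib > lonroszoldobib > lonroszoldoviv > lonroszoldovev > lunroszoldovev  (by vowel merger, vowel merger, unconditioned shift, vowel merger, pre-nasal raising)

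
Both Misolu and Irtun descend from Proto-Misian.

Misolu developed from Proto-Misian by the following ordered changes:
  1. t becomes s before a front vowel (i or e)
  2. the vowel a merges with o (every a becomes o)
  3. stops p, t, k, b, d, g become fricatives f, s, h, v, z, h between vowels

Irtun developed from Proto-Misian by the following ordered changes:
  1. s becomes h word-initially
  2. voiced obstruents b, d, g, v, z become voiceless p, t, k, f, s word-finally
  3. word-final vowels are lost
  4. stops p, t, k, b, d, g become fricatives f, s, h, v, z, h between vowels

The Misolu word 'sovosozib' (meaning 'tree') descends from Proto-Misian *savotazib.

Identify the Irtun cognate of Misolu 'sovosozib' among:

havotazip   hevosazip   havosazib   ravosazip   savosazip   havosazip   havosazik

havosazip

Irtun: start from *savotazib.
  rule 1 (debuccalisation): savotazib → havotazib
  rule 2 (final devoicing): havotazib → havotazip
  rule 3: no change — havotazip
  rule 4 (intervocalic lenition): havotazip → havosazip
  ⇒ Irtun havosazip
Among the options, 'havosazip' alone shows every Irtun change applied in order.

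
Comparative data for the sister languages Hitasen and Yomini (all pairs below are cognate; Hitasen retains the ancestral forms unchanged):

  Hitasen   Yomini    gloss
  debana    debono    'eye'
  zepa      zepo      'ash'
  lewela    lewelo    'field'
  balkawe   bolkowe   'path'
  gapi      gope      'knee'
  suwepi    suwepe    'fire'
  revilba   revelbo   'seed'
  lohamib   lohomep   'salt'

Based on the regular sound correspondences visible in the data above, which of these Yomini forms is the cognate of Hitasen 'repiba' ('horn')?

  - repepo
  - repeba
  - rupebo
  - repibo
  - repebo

lohamib ~ lohomep — Hitasen i corresponds to Yomini e after a consonant, before a labial obstruent.
debana ~ debono, zepa ~ zepo — Hitasen a corresponds to Yomini o word-finally.
Applying these to Hitasen 'repiba':
  repiba → repeba   (i→e after a consonant, before a labial obstruent)
  repeba → repebo   (a→o word-finally)
So the Yomini cognate is 'repebo'.

repebo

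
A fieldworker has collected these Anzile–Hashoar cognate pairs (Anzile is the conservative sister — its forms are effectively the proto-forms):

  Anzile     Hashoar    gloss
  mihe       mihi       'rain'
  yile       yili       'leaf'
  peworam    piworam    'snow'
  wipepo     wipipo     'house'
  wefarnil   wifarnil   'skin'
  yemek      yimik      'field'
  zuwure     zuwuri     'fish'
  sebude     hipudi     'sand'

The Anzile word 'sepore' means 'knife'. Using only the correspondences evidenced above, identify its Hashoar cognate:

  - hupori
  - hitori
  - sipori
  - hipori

sebude ~ hipudi — Anzile s corresponds to Hashoar h word-initially before a front vowel.
wipepo ~ wipipo — Anzile e corresponds to Hashoar i after a consonant, before a labial obstruent.
mihe ~ mihi, yile ~ yili — Anzile e corresponds to Hashoar i word-finally.
Applying these to Anzile 'sepore':
  sepore → hepore   (s→h word-initially before a front vowel)
  hepore → hipore   (e→i after a consonant, before a labial obstruent)
  hipore → hipori   (e→i word-finally)
So the Hashoar cognate is 'hipori'.

hipori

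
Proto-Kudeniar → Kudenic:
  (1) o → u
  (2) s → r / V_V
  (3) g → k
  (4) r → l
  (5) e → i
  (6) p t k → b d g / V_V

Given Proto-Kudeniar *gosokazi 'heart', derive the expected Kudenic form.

kulugazi

Kudenic: start from *gosokazi.
  rule 1 (vowel merger): gosokazi → gusukazi
  rule 2 (rhotacism): gusukazi → gurukazi
  rule 3 (unconditioned shift): gurukazi → kurukazi
  rule 4 (unconditioned shift): kurukazi → kulukazi
  rule 5: no change — kulukazi
  rule 6 (intervocalic voicing): kulukazi → kulugazi
  ⇒ Kudenic kulugazi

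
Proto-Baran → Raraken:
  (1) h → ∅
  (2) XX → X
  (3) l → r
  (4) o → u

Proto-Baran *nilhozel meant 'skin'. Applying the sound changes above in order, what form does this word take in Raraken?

Raraken: start from *nilhozel.
  rule 1 (h-loss): nilhozel → nilozel
  rule 2: no change — nilozel
  rule 3 (unconditioned shift): nilozel → nirozer
  rule 4 (vowel merger): nirozer → niruzer
  ⇒ Raraken niruzer

niruzer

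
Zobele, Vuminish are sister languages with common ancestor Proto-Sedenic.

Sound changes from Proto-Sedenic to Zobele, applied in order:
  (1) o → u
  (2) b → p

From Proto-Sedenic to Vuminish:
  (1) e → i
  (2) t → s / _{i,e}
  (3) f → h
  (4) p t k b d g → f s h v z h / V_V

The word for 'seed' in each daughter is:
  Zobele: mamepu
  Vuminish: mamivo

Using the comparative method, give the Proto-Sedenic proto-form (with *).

Position 5: Zobele has p, Vuminish has v. Taking the neighbouring segments as reconstructed: Zobele p could go back to *p or *b; Vuminish v could go back to *b or *v — the one source consistent with every daughter is *b.
Position 4: Zobele has e, Vuminish has i. Zobele preserves e here (none of its changes turn any other segment into e), so the proto-segment is *e.
Verify the candidate proto-form against each daughter:
Zobele: *mamebo
  mamebo → mamebu   [vowel merger]
  mamebu → mamepu   [unconditioned shift]
  giving Zobele mamepu.
Vuminish: *mamebo > mamibo > mamivo  (by vowel merger, intervocalic lenition)
No other proto-form is consistent with every reflex, so the reconstruction is *mamebo.

*mamebo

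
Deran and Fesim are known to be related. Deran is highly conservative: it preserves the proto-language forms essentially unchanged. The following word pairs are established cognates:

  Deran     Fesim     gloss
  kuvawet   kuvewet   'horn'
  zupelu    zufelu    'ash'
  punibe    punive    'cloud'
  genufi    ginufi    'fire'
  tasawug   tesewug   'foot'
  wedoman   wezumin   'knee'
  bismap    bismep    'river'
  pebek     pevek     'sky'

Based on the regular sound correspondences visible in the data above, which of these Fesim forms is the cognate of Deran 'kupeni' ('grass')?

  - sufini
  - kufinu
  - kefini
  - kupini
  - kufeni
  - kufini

kufini

zupelu ~ zufelu — Deran p corresponds to Fesim f between vowels (before a front vowel).
genufi ~ ginufi — Deran e corresponds to Fesim i after a consonant, before a nasal.
Applying these to Deran 'kupeni':
  kupeni → kufeni   (p→f between vowels (before a front vowel))
  kufeni → kufini   (e→i after a consonant, before a nasal)
So the Fesim cognate is 'kufini'.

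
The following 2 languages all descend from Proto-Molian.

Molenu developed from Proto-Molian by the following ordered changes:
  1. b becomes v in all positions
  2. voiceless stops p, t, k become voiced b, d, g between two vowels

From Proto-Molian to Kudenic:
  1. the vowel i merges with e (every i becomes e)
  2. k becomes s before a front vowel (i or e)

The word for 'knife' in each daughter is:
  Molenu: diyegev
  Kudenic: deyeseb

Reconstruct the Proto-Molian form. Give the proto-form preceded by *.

*diyekeb

Position 7: Molenu has v, Kudenic has b. Kudenic preserves b here (none of its changes turn any other segment into b), so the proto-segment is *b.
Position 2: Molenu has i, Kudenic has e. Molenu preserves i here (none of its changes turn any other segment into i), so the proto-segment is *i.
Verify the candidate proto-form against each daughter:
Molenu: start from *diyekeb.
  rule 1 (unconditioned shift): diyekeb → diyekev
  rule 2 (intervocalic voicing): diyekev → diyegev
  ⇒ Molenu diyegev
Kudenic: start from *diyekeb.
  rule 1 (vowel merger): diyekeb → deyekeb
  rule 2 (palatalisation): deyekeb → deyeseb
  ⇒ Kudenic deyeseb
*diyekeb is the unique common source.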